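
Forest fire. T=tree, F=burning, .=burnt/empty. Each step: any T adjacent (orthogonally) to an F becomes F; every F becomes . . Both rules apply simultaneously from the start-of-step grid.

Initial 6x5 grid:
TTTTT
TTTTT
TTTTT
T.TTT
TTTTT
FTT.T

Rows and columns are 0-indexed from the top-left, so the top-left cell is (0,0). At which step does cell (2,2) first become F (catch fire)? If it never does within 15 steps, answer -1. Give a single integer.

Step 1: cell (2,2)='T' (+2 fires, +1 burnt)
Step 2: cell (2,2)='T' (+3 fires, +2 burnt)
Step 3: cell (2,2)='T' (+2 fires, +3 burnt)
Step 4: cell (2,2)='T' (+4 fires, +2 burnt)
Step 5: cell (2,2)='F' (+5 fires, +4 burnt)
  -> target ignites at step 5
Step 6: cell (2,2)='.' (+5 fires, +5 burnt)
Step 7: cell (2,2)='.' (+3 fires, +5 burnt)
Step 8: cell (2,2)='.' (+2 fires, +3 burnt)
Step 9: cell (2,2)='.' (+1 fires, +2 burnt)
Step 10: cell (2,2)='.' (+0 fires, +1 burnt)
  fire out at step 10

5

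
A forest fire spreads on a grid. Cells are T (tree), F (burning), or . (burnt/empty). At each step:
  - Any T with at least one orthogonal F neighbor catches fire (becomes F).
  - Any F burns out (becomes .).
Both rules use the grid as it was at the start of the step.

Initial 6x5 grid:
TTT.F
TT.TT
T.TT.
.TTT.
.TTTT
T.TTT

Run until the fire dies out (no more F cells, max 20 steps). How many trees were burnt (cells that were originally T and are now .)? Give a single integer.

Answer: 14

Derivation:
Step 1: +1 fires, +1 burnt (F count now 1)
Step 2: +1 fires, +1 burnt (F count now 1)
Step 3: +1 fires, +1 burnt (F count now 1)
Step 4: +2 fires, +1 burnt (F count now 2)
Step 5: +2 fires, +2 burnt (F count now 2)
Step 6: +4 fires, +2 burnt (F count now 4)
Step 7: +3 fires, +4 burnt (F count now 3)
Step 8: +0 fires, +3 burnt (F count now 0)
Fire out after step 8
Initially T: 21, now '.': 23
Total burnt (originally-T cells now '.'): 14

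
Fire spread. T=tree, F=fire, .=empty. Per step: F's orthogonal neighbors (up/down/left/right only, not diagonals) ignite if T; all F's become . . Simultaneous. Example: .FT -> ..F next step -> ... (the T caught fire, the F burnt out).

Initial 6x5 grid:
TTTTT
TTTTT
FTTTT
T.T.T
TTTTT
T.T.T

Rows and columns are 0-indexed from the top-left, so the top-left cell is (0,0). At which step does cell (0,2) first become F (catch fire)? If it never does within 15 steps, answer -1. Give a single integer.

Step 1: cell (0,2)='T' (+3 fires, +1 burnt)
Step 2: cell (0,2)='T' (+4 fires, +3 burnt)
Step 3: cell (0,2)='T' (+6 fires, +4 burnt)
Step 4: cell (0,2)='F' (+4 fires, +6 burnt)
  -> target ignites at step 4
Step 5: cell (0,2)='.' (+5 fires, +4 burnt)
Step 6: cell (0,2)='.' (+2 fires, +5 burnt)
Step 7: cell (0,2)='.' (+1 fires, +2 burnt)
Step 8: cell (0,2)='.' (+0 fires, +1 burnt)
  fire out at step 8

4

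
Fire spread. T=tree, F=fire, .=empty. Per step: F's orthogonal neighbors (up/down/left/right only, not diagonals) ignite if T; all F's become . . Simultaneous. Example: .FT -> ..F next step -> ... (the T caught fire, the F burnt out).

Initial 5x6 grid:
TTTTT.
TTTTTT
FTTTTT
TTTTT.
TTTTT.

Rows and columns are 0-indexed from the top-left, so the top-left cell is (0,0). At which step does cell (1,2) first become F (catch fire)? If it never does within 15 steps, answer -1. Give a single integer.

Step 1: cell (1,2)='T' (+3 fires, +1 burnt)
Step 2: cell (1,2)='T' (+5 fires, +3 burnt)
Step 3: cell (1,2)='F' (+5 fires, +5 burnt)
  -> target ignites at step 3
Step 4: cell (1,2)='.' (+5 fires, +5 burnt)
Step 5: cell (1,2)='.' (+5 fires, +5 burnt)
Step 6: cell (1,2)='.' (+3 fires, +5 burnt)
Step 7: cell (1,2)='.' (+0 fires, +3 burnt)
  fire out at step 7

3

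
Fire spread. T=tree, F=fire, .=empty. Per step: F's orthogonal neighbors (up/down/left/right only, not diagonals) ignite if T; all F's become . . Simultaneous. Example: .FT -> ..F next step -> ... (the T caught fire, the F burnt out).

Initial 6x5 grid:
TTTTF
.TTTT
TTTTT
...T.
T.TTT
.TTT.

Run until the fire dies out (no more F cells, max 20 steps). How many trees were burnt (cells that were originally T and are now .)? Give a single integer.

Step 1: +2 fires, +1 burnt (F count now 2)
Step 2: +3 fires, +2 burnt (F count now 3)
Step 3: +3 fires, +3 burnt (F count now 3)
Step 4: +4 fires, +3 burnt (F count now 4)
Step 5: +2 fires, +4 burnt (F count now 2)
Step 6: +4 fires, +2 burnt (F count now 4)
Step 7: +1 fires, +4 burnt (F count now 1)
Step 8: +1 fires, +1 burnt (F count now 1)
Step 9: +0 fires, +1 burnt (F count now 0)
Fire out after step 9
Initially T: 21, now '.': 29
Total burnt (originally-T cells now '.'): 20

Answer: 20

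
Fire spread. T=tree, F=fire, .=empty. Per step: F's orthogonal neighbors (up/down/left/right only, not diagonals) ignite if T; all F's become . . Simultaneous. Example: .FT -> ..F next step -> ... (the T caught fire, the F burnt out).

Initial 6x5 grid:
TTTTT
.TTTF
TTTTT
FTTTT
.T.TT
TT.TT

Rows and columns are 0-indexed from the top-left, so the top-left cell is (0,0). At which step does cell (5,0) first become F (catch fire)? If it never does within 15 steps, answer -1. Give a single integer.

Step 1: cell (5,0)='T' (+5 fires, +2 burnt)
Step 2: cell (5,0)='T' (+7 fires, +5 burnt)
Step 3: cell (5,0)='T' (+6 fires, +7 burnt)
Step 4: cell (5,0)='F' (+4 fires, +6 burnt)
  -> target ignites at step 4
Step 5: cell (5,0)='.' (+2 fires, +4 burnt)
Step 6: cell (5,0)='.' (+0 fires, +2 burnt)
  fire out at step 6

4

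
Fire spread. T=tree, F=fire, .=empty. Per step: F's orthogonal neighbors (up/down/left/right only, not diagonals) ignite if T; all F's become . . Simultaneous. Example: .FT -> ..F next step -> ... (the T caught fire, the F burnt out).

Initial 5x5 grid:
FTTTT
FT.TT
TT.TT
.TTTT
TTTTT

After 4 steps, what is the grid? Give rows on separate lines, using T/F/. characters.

Step 1: 3 trees catch fire, 2 burn out
  .FTTT
  .F.TT
  FT.TT
  .TTTT
  TTTTT
Step 2: 2 trees catch fire, 3 burn out
  ..FTT
  ...TT
  .F.TT
  .TTTT
  TTTTT
Step 3: 2 trees catch fire, 2 burn out
  ...FT
  ...TT
  ...TT
  .FTTT
  TTTTT
Step 4: 4 trees catch fire, 2 burn out
  ....F
  ...FT
  ...TT
  ..FTT
  TFTTT

....F
...FT
...TT
..FTT
TFTTT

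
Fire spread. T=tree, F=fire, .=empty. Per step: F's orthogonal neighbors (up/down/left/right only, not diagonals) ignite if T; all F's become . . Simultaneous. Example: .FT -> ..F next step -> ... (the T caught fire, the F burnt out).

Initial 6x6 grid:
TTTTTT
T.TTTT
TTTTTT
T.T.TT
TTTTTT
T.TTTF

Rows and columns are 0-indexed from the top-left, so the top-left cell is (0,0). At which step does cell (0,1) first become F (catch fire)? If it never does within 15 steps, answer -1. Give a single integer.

Step 1: cell (0,1)='T' (+2 fires, +1 burnt)
Step 2: cell (0,1)='T' (+3 fires, +2 burnt)
Step 3: cell (0,1)='T' (+4 fires, +3 burnt)
Step 4: cell (0,1)='T' (+3 fires, +4 burnt)
Step 5: cell (0,1)='T' (+5 fires, +3 burnt)
Step 6: cell (0,1)='T' (+4 fires, +5 burnt)
Step 7: cell (0,1)='T' (+5 fires, +4 burnt)
Step 8: cell (0,1)='T' (+2 fires, +5 burnt)
Step 9: cell (0,1)='F' (+2 fires, +2 burnt)
  -> target ignites at step 9
Step 10: cell (0,1)='.' (+1 fires, +2 burnt)
Step 11: cell (0,1)='.' (+0 fires, +1 burnt)
  fire out at step 11

9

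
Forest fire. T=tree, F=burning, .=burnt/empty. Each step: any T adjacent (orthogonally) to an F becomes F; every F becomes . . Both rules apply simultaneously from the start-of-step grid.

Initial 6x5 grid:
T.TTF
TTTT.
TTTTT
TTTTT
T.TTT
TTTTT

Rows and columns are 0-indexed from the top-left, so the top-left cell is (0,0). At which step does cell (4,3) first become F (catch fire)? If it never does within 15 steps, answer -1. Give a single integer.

Step 1: cell (4,3)='T' (+1 fires, +1 burnt)
Step 2: cell (4,3)='T' (+2 fires, +1 burnt)
Step 3: cell (4,3)='T' (+2 fires, +2 burnt)
Step 4: cell (4,3)='T' (+4 fires, +2 burnt)
Step 5: cell (4,3)='F' (+5 fires, +4 burnt)
  -> target ignites at step 5
Step 6: cell (4,3)='.' (+6 fires, +5 burnt)
Step 7: cell (4,3)='.' (+3 fires, +6 burnt)
Step 8: cell (4,3)='.' (+2 fires, +3 burnt)
Step 9: cell (4,3)='.' (+1 fires, +2 burnt)
Step 10: cell (4,3)='.' (+0 fires, +1 burnt)
  fire out at step 10

5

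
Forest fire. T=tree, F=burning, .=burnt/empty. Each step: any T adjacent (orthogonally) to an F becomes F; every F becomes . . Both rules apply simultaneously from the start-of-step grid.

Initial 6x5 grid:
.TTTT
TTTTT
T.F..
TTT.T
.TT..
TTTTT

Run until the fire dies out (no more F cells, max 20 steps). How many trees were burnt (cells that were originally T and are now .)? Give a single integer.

Answer: 20

Derivation:
Step 1: +2 fires, +1 burnt (F count now 2)
Step 2: +5 fires, +2 burnt (F count now 5)
Step 3: +7 fires, +5 burnt (F count now 7)
Step 4: +4 fires, +7 burnt (F count now 4)
Step 5: +2 fires, +4 burnt (F count now 2)
Step 6: +0 fires, +2 burnt (F count now 0)
Fire out after step 6
Initially T: 21, now '.': 29
Total burnt (originally-T cells now '.'): 20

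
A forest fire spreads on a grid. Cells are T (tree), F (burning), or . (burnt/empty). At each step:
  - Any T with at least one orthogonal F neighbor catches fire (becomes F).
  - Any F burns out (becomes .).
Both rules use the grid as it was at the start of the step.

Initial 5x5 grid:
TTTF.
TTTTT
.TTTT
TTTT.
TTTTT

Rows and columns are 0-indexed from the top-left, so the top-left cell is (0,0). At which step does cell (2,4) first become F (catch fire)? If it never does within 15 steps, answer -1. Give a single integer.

Step 1: cell (2,4)='T' (+2 fires, +1 burnt)
Step 2: cell (2,4)='T' (+4 fires, +2 burnt)
Step 3: cell (2,4)='F' (+5 fires, +4 burnt)
  -> target ignites at step 3
Step 4: cell (2,4)='.' (+4 fires, +5 burnt)
Step 5: cell (2,4)='.' (+3 fires, +4 burnt)
Step 6: cell (2,4)='.' (+2 fires, +3 burnt)
Step 7: cell (2,4)='.' (+1 fires, +2 burnt)
Step 8: cell (2,4)='.' (+0 fires, +1 burnt)
  fire out at step 8

3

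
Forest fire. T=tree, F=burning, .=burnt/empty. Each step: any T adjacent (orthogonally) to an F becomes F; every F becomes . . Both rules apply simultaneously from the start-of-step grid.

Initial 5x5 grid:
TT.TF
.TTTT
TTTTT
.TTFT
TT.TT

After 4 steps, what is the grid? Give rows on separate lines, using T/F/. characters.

Step 1: 6 trees catch fire, 2 burn out
  TT.F.
  .TTTF
  TTTFT
  .TF.F
  TT.FT
Step 2: 5 trees catch fire, 6 burn out
  TT...
  .TTF.
  TTF.F
  .F...
  TT..F
Step 3: 3 trees catch fire, 5 burn out
  TT...
  .TF..
  TF...
  .....
  TF...
Step 4: 3 trees catch fire, 3 burn out
  TT...
  .F...
  F....
  .....
  F....

TT...
.F...
F....
.....
F....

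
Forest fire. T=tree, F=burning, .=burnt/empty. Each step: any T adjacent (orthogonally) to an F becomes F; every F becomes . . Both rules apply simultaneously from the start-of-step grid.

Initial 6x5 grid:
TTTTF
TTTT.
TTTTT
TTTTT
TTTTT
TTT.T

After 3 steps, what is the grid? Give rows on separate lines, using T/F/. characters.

Step 1: 1 trees catch fire, 1 burn out
  TTTF.
  TTTT.
  TTTTT
  TTTTT
  TTTTT
  TTT.T
Step 2: 2 trees catch fire, 1 burn out
  TTF..
  TTTF.
  TTTTT
  TTTTT
  TTTTT
  TTT.T
Step 3: 3 trees catch fire, 2 burn out
  TF...
  TTF..
  TTTFT
  TTTTT
  TTTTT
  TTT.T

TF...
TTF..
TTTFT
TTTTT
TTTTT
TTT.T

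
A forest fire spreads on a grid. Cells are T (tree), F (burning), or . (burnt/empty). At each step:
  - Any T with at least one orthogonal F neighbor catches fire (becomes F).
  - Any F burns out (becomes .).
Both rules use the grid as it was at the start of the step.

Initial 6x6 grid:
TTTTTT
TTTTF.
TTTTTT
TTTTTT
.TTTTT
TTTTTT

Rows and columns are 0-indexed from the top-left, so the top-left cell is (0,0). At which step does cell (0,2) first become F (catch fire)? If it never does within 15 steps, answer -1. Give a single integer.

Step 1: cell (0,2)='T' (+3 fires, +1 burnt)
Step 2: cell (0,2)='T' (+6 fires, +3 burnt)
Step 3: cell (0,2)='F' (+6 fires, +6 burnt)
  -> target ignites at step 3
Step 4: cell (0,2)='.' (+7 fires, +6 burnt)
Step 5: cell (0,2)='.' (+6 fires, +7 burnt)
Step 6: cell (0,2)='.' (+3 fires, +6 burnt)
Step 7: cell (0,2)='.' (+1 fires, +3 burnt)
Step 8: cell (0,2)='.' (+1 fires, +1 burnt)
Step 9: cell (0,2)='.' (+0 fires, +1 burnt)
  fire out at step 9

3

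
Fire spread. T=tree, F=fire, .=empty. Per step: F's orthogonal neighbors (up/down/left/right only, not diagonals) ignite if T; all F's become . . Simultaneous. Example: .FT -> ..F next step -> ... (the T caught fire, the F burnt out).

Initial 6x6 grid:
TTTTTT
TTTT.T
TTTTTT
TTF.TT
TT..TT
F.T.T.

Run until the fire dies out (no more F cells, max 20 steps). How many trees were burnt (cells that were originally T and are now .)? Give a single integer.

Answer: 26

Derivation:
Step 1: +3 fires, +2 burnt (F count now 3)
Step 2: +5 fires, +3 burnt (F count now 5)
Step 3: +5 fires, +5 burnt (F count now 5)
Step 4: +5 fires, +5 burnt (F count now 5)
Step 5: +5 fires, +5 burnt (F count now 5)
Step 6: +3 fires, +5 burnt (F count now 3)
Step 7: +0 fires, +3 burnt (F count now 0)
Fire out after step 7
Initially T: 27, now '.': 35
Total burnt (originally-T cells now '.'): 26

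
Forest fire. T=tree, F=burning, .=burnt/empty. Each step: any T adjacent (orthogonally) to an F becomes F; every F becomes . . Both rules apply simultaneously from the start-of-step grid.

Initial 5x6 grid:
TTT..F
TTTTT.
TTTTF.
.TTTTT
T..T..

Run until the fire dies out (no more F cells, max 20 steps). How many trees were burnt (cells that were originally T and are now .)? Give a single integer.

Step 1: +3 fires, +2 burnt (F count now 3)
Step 2: +4 fires, +3 burnt (F count now 4)
Step 3: +4 fires, +4 burnt (F count now 4)
Step 4: +4 fires, +4 burnt (F count now 4)
Step 5: +2 fires, +4 burnt (F count now 2)
Step 6: +1 fires, +2 burnt (F count now 1)
Step 7: +0 fires, +1 burnt (F count now 0)
Fire out after step 7
Initially T: 19, now '.': 29
Total burnt (originally-T cells now '.'): 18

Answer: 18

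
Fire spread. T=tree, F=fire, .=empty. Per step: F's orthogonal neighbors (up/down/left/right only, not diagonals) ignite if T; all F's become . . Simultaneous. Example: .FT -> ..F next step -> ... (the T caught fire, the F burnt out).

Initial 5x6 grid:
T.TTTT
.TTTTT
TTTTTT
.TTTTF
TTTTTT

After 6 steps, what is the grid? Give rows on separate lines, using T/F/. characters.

Step 1: 3 trees catch fire, 1 burn out
  T.TTTT
  .TTTTT
  TTTTTF
  .TTTF.
  TTTTTF
Step 2: 4 trees catch fire, 3 burn out
  T.TTTT
  .TTTTF
  TTTTF.
  .TTF..
  TTTTF.
Step 3: 5 trees catch fire, 4 burn out
  T.TTTF
  .TTTF.
  TTTF..
  .TF...
  TTTF..
Step 4: 5 trees catch fire, 5 burn out
  T.TTF.
  .TTF..
  TTF...
  .F....
  TTF...
Step 5: 4 trees catch fire, 5 burn out
  T.TF..
  .TF...
  TF....
  ......
  TF....
Step 6: 4 trees catch fire, 4 burn out
  T.F...
  .F....
  F.....
  ......
  F.....

T.F...
.F....
F.....
......
F.....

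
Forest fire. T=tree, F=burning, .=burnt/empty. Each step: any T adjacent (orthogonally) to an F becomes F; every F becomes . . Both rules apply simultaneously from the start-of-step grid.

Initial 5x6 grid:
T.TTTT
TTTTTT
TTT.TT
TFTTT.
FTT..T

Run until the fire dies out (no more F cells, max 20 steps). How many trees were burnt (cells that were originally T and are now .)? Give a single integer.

Step 1: +4 fires, +2 burnt (F count now 4)
Step 2: +5 fires, +4 burnt (F count now 5)
Step 3: +3 fires, +5 burnt (F count now 3)
Step 4: +4 fires, +3 burnt (F count now 4)
Step 5: +3 fires, +4 burnt (F count now 3)
Step 6: +2 fires, +3 burnt (F count now 2)
Step 7: +1 fires, +2 burnt (F count now 1)
Step 8: +0 fires, +1 burnt (F count now 0)
Fire out after step 8
Initially T: 23, now '.': 29
Total burnt (originally-T cells now '.'): 22

Answer: 22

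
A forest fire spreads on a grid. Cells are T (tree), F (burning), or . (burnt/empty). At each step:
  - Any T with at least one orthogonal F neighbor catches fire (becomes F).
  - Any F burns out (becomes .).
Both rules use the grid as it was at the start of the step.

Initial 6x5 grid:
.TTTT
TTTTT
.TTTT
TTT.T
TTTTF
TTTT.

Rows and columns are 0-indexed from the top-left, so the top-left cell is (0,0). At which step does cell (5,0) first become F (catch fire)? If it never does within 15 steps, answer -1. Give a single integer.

Step 1: cell (5,0)='T' (+2 fires, +1 burnt)
Step 2: cell (5,0)='T' (+3 fires, +2 burnt)
Step 3: cell (5,0)='T' (+5 fires, +3 burnt)
Step 4: cell (5,0)='T' (+6 fires, +5 burnt)
Step 5: cell (5,0)='F' (+5 fires, +6 burnt)
  -> target ignites at step 5
Step 6: cell (5,0)='.' (+2 fires, +5 burnt)
Step 7: cell (5,0)='.' (+2 fires, +2 burnt)
Step 8: cell (5,0)='.' (+0 fires, +2 burnt)
  fire out at step 8

5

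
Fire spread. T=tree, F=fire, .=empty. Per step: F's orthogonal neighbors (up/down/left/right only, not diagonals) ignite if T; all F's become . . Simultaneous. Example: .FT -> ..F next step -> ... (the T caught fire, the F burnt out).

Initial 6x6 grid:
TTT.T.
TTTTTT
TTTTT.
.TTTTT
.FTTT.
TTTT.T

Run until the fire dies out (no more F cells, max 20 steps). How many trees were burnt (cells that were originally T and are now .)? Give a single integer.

Answer: 27

Derivation:
Step 1: +3 fires, +1 burnt (F count now 3)
Step 2: +5 fires, +3 burnt (F count now 5)
Step 3: +6 fires, +5 burnt (F count now 6)
Step 4: +5 fires, +6 burnt (F count now 5)
Step 5: +5 fires, +5 burnt (F count now 5)
Step 6: +1 fires, +5 burnt (F count now 1)
Step 7: +2 fires, +1 burnt (F count now 2)
Step 8: +0 fires, +2 burnt (F count now 0)
Fire out after step 8
Initially T: 28, now '.': 35
Total burnt (originally-T cells now '.'): 27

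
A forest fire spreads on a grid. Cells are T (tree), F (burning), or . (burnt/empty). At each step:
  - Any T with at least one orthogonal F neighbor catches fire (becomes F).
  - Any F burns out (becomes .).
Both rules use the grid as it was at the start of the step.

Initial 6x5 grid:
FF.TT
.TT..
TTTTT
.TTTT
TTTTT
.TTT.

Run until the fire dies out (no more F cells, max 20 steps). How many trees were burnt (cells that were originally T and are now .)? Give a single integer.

Answer: 19

Derivation:
Step 1: +1 fires, +2 burnt (F count now 1)
Step 2: +2 fires, +1 burnt (F count now 2)
Step 3: +3 fires, +2 burnt (F count now 3)
Step 4: +3 fires, +3 burnt (F count now 3)
Step 5: +5 fires, +3 burnt (F count now 5)
Step 6: +3 fires, +5 burnt (F count now 3)
Step 7: +2 fires, +3 burnt (F count now 2)
Step 8: +0 fires, +2 burnt (F count now 0)
Fire out after step 8
Initially T: 21, now '.': 28
Total burnt (originally-T cells now '.'): 19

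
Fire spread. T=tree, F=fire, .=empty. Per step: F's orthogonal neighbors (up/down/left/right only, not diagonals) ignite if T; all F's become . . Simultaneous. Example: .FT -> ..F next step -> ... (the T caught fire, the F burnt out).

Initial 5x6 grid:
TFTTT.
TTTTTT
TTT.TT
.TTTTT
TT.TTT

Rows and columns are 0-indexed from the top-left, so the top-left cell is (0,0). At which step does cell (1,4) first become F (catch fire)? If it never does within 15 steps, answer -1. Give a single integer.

Step 1: cell (1,4)='T' (+3 fires, +1 burnt)
Step 2: cell (1,4)='T' (+4 fires, +3 burnt)
Step 3: cell (1,4)='T' (+5 fires, +4 burnt)
Step 4: cell (1,4)='F' (+3 fires, +5 burnt)
  -> target ignites at step 4
Step 5: cell (1,4)='.' (+4 fires, +3 burnt)
Step 6: cell (1,4)='.' (+3 fires, +4 burnt)
Step 7: cell (1,4)='.' (+2 fires, +3 burnt)
Step 8: cell (1,4)='.' (+1 fires, +2 burnt)
Step 9: cell (1,4)='.' (+0 fires, +1 burnt)
  fire out at step 9

4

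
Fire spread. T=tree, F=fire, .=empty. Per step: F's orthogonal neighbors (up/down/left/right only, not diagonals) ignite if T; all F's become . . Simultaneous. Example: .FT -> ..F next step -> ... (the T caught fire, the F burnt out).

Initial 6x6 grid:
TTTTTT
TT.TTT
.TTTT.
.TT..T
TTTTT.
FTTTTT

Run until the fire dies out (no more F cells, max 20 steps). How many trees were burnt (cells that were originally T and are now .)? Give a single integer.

Answer: 27

Derivation:
Step 1: +2 fires, +1 burnt (F count now 2)
Step 2: +2 fires, +2 burnt (F count now 2)
Step 3: +3 fires, +2 burnt (F count now 3)
Step 4: +4 fires, +3 burnt (F count now 4)
Step 5: +4 fires, +4 burnt (F count now 4)
Step 6: +3 fires, +4 burnt (F count now 3)
Step 7: +4 fires, +3 burnt (F count now 4)
Step 8: +2 fires, +4 burnt (F count now 2)
Step 9: +2 fires, +2 burnt (F count now 2)
Step 10: +1 fires, +2 burnt (F count now 1)
Step 11: +0 fires, +1 burnt (F count now 0)
Fire out after step 11
Initially T: 28, now '.': 35
Total burnt (originally-T cells now '.'): 27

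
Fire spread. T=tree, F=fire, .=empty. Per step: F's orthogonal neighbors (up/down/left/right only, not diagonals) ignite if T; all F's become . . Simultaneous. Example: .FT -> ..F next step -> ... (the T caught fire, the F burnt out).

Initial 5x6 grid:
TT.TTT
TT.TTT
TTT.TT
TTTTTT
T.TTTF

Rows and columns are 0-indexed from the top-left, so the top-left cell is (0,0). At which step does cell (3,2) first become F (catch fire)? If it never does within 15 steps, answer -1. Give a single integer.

Step 1: cell (3,2)='T' (+2 fires, +1 burnt)
Step 2: cell (3,2)='T' (+3 fires, +2 burnt)
Step 3: cell (3,2)='T' (+4 fires, +3 burnt)
Step 4: cell (3,2)='F' (+3 fires, +4 burnt)
  -> target ignites at step 4
Step 5: cell (3,2)='.' (+4 fires, +3 burnt)
Step 6: cell (3,2)='.' (+3 fires, +4 burnt)
Step 7: cell (3,2)='.' (+3 fires, +3 burnt)
Step 8: cell (3,2)='.' (+2 fires, +3 burnt)
Step 9: cell (3,2)='.' (+1 fires, +2 burnt)
Step 10: cell (3,2)='.' (+0 fires, +1 burnt)
  fire out at step 10

4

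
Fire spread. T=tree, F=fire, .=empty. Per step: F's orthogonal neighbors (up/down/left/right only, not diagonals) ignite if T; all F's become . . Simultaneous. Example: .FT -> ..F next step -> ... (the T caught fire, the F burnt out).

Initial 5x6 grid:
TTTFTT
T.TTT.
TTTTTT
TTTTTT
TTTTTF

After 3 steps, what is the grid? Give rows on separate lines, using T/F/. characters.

Step 1: 5 trees catch fire, 2 burn out
  TTF.FT
  T.TFT.
  TTTTTT
  TTTTTF
  TTTTF.
Step 2: 8 trees catch fire, 5 burn out
  TF...F
  T.F.F.
  TTTFTF
  TTTTF.
  TTTF..
Step 3: 5 trees catch fire, 8 burn out
  F.....
  T.....
  TTF.F.
  TTTF..
  TTF...

F.....
T.....
TTF.F.
TTTF..
TTF...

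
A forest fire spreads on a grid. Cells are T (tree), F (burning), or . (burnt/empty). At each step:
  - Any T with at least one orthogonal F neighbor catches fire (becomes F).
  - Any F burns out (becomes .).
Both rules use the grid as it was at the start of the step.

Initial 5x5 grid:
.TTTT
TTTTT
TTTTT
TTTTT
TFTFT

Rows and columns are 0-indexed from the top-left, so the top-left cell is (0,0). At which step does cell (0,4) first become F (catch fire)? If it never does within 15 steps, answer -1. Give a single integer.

Step 1: cell (0,4)='T' (+5 fires, +2 burnt)
Step 2: cell (0,4)='T' (+5 fires, +5 burnt)
Step 3: cell (0,4)='T' (+5 fires, +5 burnt)
Step 4: cell (0,4)='T' (+5 fires, +5 burnt)
Step 5: cell (0,4)='F' (+2 fires, +5 burnt)
  -> target ignites at step 5
Step 6: cell (0,4)='.' (+0 fires, +2 burnt)
  fire out at step 6

5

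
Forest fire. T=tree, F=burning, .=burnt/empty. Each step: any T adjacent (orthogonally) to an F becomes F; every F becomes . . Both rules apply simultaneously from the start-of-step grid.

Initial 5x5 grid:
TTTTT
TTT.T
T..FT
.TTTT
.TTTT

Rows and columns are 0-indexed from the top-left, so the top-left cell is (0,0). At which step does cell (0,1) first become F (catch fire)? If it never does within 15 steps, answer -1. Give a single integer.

Step 1: cell (0,1)='T' (+2 fires, +1 burnt)
Step 2: cell (0,1)='T' (+4 fires, +2 burnt)
Step 3: cell (0,1)='T' (+4 fires, +4 burnt)
Step 4: cell (0,1)='T' (+2 fires, +4 burnt)
Step 5: cell (0,1)='T' (+1 fires, +2 burnt)
Step 6: cell (0,1)='F' (+2 fires, +1 burnt)
  -> target ignites at step 6
Step 7: cell (0,1)='.' (+2 fires, +2 burnt)
Step 8: cell (0,1)='.' (+1 fires, +2 burnt)
Step 9: cell (0,1)='.' (+1 fires, +1 burnt)
Step 10: cell (0,1)='.' (+0 fires, +1 burnt)
  fire out at step 10

6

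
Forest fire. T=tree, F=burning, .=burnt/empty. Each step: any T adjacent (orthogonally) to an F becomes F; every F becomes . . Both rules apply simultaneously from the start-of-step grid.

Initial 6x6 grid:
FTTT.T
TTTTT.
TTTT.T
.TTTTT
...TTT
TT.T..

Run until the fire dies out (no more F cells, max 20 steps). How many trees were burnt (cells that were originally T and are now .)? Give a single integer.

Answer: 22

Derivation:
Step 1: +2 fires, +1 burnt (F count now 2)
Step 2: +3 fires, +2 burnt (F count now 3)
Step 3: +3 fires, +3 burnt (F count now 3)
Step 4: +3 fires, +3 burnt (F count now 3)
Step 5: +3 fires, +3 burnt (F count now 3)
Step 6: +1 fires, +3 burnt (F count now 1)
Step 7: +2 fires, +1 burnt (F count now 2)
Step 8: +3 fires, +2 burnt (F count now 3)
Step 9: +2 fires, +3 burnt (F count now 2)
Step 10: +0 fires, +2 burnt (F count now 0)
Fire out after step 10
Initially T: 25, now '.': 33
Total burnt (originally-T cells now '.'): 22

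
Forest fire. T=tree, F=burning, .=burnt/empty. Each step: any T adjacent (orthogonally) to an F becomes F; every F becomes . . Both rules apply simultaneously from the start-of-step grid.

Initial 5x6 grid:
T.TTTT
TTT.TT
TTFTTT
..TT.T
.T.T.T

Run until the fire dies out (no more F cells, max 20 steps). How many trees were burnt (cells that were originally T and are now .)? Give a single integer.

Answer: 20

Derivation:
Step 1: +4 fires, +1 burnt (F count now 4)
Step 2: +5 fires, +4 burnt (F count now 5)
Step 3: +5 fires, +5 burnt (F count now 5)
Step 4: +4 fires, +5 burnt (F count now 4)
Step 5: +2 fires, +4 burnt (F count now 2)
Step 6: +0 fires, +2 burnt (F count now 0)
Fire out after step 6
Initially T: 21, now '.': 29
Total burnt (originally-T cells now '.'): 20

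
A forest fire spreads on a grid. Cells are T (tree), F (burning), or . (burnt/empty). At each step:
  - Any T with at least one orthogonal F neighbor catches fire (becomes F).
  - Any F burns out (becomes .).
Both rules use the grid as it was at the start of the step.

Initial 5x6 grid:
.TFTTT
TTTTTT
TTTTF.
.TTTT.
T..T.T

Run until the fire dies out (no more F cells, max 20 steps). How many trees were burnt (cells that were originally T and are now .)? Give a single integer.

Answer: 19

Derivation:
Step 1: +6 fires, +2 burnt (F count now 6)
Step 2: +6 fires, +6 burnt (F count now 6)
Step 3: +5 fires, +6 burnt (F count now 5)
Step 4: +2 fires, +5 burnt (F count now 2)
Step 5: +0 fires, +2 burnt (F count now 0)
Fire out after step 5
Initially T: 21, now '.': 28
Total burnt (originally-T cells now '.'): 19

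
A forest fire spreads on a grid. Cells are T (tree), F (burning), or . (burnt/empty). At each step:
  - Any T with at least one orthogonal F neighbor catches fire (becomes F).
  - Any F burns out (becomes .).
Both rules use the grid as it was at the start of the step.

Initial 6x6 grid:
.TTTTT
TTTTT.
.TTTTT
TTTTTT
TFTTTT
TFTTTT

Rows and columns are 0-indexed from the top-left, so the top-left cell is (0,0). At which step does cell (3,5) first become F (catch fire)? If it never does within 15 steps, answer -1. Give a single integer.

Step 1: cell (3,5)='T' (+5 fires, +2 burnt)
Step 2: cell (3,5)='T' (+5 fires, +5 burnt)
Step 3: cell (3,5)='T' (+5 fires, +5 burnt)
Step 4: cell (3,5)='T' (+7 fires, +5 burnt)
Step 5: cell (3,5)='F' (+4 fires, +7 burnt)
  -> target ignites at step 5
Step 6: cell (3,5)='.' (+3 fires, +4 burnt)
Step 7: cell (3,5)='.' (+1 fires, +3 burnt)
Step 8: cell (3,5)='.' (+1 fires, +1 burnt)
Step 9: cell (3,5)='.' (+0 fires, +1 burnt)
  fire out at step 9

5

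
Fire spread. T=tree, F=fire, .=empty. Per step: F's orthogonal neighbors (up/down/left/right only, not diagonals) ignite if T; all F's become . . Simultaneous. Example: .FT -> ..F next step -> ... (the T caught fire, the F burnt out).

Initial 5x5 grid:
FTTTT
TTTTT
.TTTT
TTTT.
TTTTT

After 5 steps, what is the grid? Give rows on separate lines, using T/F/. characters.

Step 1: 2 trees catch fire, 1 burn out
  .FTTT
  FTTTT
  .TTTT
  TTTT.
  TTTTT
Step 2: 2 trees catch fire, 2 burn out
  ..FTT
  .FTTT
  .TTTT
  TTTT.
  TTTTT
Step 3: 3 trees catch fire, 2 burn out
  ...FT
  ..FTT
  .FTTT
  TTTT.
  TTTTT
Step 4: 4 trees catch fire, 3 burn out
  ....F
  ...FT
  ..FTT
  TFTT.
  TTTTT
Step 5: 5 trees catch fire, 4 burn out
  .....
  ....F
  ...FT
  F.FT.
  TFTTT

.....
....F
...FT
F.FT.
TFTTT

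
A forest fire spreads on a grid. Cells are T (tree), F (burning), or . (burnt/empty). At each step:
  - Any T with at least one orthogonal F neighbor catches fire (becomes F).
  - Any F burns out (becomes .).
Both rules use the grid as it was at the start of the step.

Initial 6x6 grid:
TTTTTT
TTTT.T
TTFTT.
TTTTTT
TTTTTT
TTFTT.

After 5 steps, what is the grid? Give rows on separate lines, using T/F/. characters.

Step 1: 7 trees catch fire, 2 burn out
  TTTTTT
  TTFT.T
  TF.FT.
  TTFTTT
  TTFTTT
  TF.FT.
Step 2: 11 trees catch fire, 7 burn out
  TTFTTT
  TF.F.T
  F...F.
  TF.FTT
  TF.FTT
  F...F.
Step 3: 7 trees catch fire, 11 burn out
  TF.FTT
  F....T
  ......
  F...FT
  F...FT
  ......
Step 4: 4 trees catch fire, 7 burn out
  F...FT
  .....T
  ......
  .....F
  .....F
  ......
Step 5: 1 trees catch fire, 4 burn out
  .....F
  .....T
  ......
  ......
  ......
  ......

.....F
.....T
......
......
......
......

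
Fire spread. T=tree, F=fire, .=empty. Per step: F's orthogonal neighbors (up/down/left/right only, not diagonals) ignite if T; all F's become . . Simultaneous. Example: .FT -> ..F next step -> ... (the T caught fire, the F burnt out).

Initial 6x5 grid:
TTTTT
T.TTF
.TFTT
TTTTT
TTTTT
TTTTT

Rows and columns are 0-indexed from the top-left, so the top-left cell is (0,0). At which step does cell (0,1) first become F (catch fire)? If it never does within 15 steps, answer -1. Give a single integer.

Step 1: cell (0,1)='T' (+7 fires, +2 burnt)
Step 2: cell (0,1)='T' (+6 fires, +7 burnt)
Step 3: cell (0,1)='F' (+6 fires, +6 burnt)
  -> target ignites at step 3
Step 4: cell (0,1)='.' (+5 fires, +6 burnt)
Step 5: cell (0,1)='.' (+2 fires, +5 burnt)
Step 6: cell (0,1)='.' (+0 fires, +2 burnt)
  fire out at step 6

3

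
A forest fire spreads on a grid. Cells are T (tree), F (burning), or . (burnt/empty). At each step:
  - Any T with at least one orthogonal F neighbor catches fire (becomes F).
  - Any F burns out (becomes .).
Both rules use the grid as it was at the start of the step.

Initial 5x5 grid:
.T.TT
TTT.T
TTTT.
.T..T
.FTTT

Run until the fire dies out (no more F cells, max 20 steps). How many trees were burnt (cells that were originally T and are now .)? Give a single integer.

Answer: 13

Derivation:
Step 1: +2 fires, +1 burnt (F count now 2)
Step 2: +2 fires, +2 burnt (F count now 2)
Step 3: +4 fires, +2 burnt (F count now 4)
Step 4: +5 fires, +4 burnt (F count now 5)
Step 5: +0 fires, +5 burnt (F count now 0)
Fire out after step 5
Initially T: 16, now '.': 22
Total burnt (originally-T cells now '.'): 13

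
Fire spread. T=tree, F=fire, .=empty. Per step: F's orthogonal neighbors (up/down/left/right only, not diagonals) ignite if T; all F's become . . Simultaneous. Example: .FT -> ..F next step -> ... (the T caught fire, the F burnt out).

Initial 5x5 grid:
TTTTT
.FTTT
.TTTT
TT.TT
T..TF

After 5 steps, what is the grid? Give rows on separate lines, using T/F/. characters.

Step 1: 5 trees catch fire, 2 burn out
  TFTTT
  ..FTT
  .FTTT
  TT.TF
  T..F.
Step 2: 7 trees catch fire, 5 burn out
  F.FTT
  ...FT
  ..FTF
  TF.F.
  T....
Step 3: 4 trees catch fire, 7 burn out
  ...FT
  ....F
  ...F.
  F....
  T....
Step 4: 2 trees catch fire, 4 burn out
  ....F
  .....
  .....
  .....
  F....
Step 5: 0 trees catch fire, 2 burn out
  .....
  .....
  .....
  .....
  .....

.....
.....
.....
.....
.....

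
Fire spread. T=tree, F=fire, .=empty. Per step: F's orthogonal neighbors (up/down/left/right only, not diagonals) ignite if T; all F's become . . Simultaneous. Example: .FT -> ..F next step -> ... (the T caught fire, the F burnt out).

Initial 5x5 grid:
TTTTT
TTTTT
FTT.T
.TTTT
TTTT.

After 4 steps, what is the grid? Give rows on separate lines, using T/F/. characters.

Step 1: 2 trees catch fire, 1 burn out
  TTTTT
  FTTTT
  .FT.T
  .TTTT
  TTTT.
Step 2: 4 trees catch fire, 2 burn out
  FTTTT
  .FTTT
  ..F.T
  .FTTT
  TTTT.
Step 3: 4 trees catch fire, 4 burn out
  .FTTT
  ..FTT
  ....T
  ..FTT
  TFTT.
Step 4: 5 trees catch fire, 4 burn out
  ..FTT
  ...FT
  ....T
  ...FT
  F.FT.

..FTT
...FT
....T
...FT
F.FT.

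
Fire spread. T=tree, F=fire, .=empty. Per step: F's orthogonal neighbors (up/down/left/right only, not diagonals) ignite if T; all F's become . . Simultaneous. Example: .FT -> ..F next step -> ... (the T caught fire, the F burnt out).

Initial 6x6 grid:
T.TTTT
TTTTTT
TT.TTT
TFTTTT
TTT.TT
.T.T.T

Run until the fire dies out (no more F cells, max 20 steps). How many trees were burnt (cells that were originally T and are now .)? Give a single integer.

Step 1: +4 fires, +1 burnt (F count now 4)
Step 2: +6 fires, +4 burnt (F count now 6)
Step 3: +4 fires, +6 burnt (F count now 4)
Step 4: +6 fires, +4 burnt (F count now 6)
Step 5: +4 fires, +6 burnt (F count now 4)
Step 6: +3 fires, +4 burnt (F count now 3)
Step 7: +1 fires, +3 burnt (F count now 1)
Step 8: +0 fires, +1 burnt (F count now 0)
Fire out after step 8
Initially T: 29, now '.': 35
Total burnt (originally-T cells now '.'): 28

Answer: 28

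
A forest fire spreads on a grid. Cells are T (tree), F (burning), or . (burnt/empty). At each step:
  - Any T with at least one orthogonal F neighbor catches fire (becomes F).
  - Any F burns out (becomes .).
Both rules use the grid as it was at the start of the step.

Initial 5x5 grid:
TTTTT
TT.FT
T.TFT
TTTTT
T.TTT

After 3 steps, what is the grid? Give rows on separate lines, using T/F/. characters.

Step 1: 5 trees catch fire, 2 burn out
  TTTFT
  TT..F
  T.F.F
  TTTFT
  T.TTT
Step 2: 5 trees catch fire, 5 burn out
  TTF.F
  TT...
  T....
  TTF.F
  T.TFT
Step 3: 4 trees catch fire, 5 burn out
  TF...
  TT...
  T....
  TF...
  T.F.F

TF...
TT...
T....
TF...
T.F.F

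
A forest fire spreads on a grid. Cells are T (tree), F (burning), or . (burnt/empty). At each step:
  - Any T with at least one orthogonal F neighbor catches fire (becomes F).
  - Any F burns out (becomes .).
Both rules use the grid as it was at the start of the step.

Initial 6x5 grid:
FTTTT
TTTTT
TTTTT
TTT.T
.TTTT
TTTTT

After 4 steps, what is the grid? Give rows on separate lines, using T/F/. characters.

Step 1: 2 trees catch fire, 1 burn out
  .FTTT
  FTTTT
  TTTTT
  TTT.T
  .TTTT
  TTTTT
Step 2: 3 trees catch fire, 2 burn out
  ..FTT
  .FTTT
  FTTTT
  TTT.T
  .TTTT
  TTTTT
Step 3: 4 trees catch fire, 3 burn out
  ...FT
  ..FTT
  .FTTT
  FTT.T
  .TTTT
  TTTTT
Step 4: 4 trees catch fire, 4 burn out
  ....F
  ...FT
  ..FTT
  .FT.T
  .TTTT
  TTTTT

....F
...FT
..FTT
.FT.T
.TTTT
TTTTT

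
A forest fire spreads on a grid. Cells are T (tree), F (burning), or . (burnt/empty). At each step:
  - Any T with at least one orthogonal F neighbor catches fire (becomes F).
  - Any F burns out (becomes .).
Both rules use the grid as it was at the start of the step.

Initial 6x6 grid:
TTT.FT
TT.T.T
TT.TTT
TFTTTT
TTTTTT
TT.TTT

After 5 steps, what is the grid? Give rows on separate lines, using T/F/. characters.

Step 1: 5 trees catch fire, 2 burn out
  TTT..F
  TT.T.T
  TF.TTT
  F.FTTT
  TFTTTT
  TT.TTT
Step 2: 7 trees catch fire, 5 burn out
  TTT...
  TF.T.F
  F..TTT
  ...FTT
  F.FTTT
  TF.TTT
Step 3: 7 trees catch fire, 7 burn out
  TFT...
  F..T..
  ...FTF
  ....FT
  ...FTT
  F..TTT
Step 4: 7 trees catch fire, 7 burn out
  F.F...
  ...F..
  ....F.
  .....F
  ....FT
  ...FTT
Step 5: 2 trees catch fire, 7 burn out
  ......
  ......
  ......
  ......
  .....F
  ....FT

......
......
......
......
.....F
....FT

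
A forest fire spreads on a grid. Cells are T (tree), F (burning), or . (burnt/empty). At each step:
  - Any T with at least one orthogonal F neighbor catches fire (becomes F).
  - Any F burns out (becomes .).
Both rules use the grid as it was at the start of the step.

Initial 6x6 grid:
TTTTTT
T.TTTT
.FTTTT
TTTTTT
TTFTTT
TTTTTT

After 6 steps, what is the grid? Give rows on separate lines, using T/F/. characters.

Step 1: 6 trees catch fire, 2 burn out
  TTTTTT
  T.TTTT
  ..FTTT
  TFFTTT
  TF.FTT
  TTFTTT
Step 2: 8 trees catch fire, 6 burn out
  TTTTTT
  T.FTTT
  ...FTT
  F..FTT
  F...FT
  TF.FTT
Step 3: 7 trees catch fire, 8 burn out
  TTFTTT
  T..FTT
  ....FT
  ....FT
  .....F
  F...FT
Step 4: 6 trees catch fire, 7 burn out
  TF.FTT
  T...FT
  .....F
  .....F
  ......
  .....F
Step 5: 3 trees catch fire, 6 burn out
  F...FT
  T....F
  ......
  ......
  ......
  ......
Step 6: 2 trees catch fire, 3 burn out
  .....F
  F.....
  ......
  ......
  ......
  ......

.....F
F.....
......
......
......
......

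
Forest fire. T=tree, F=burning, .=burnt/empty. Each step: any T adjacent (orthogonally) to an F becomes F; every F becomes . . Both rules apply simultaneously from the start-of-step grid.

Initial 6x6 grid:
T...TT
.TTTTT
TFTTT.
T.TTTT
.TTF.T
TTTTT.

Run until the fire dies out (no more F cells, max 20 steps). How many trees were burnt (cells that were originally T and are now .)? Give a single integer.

Step 1: +6 fires, +2 burnt (F count now 6)
Step 2: +8 fires, +6 burnt (F count now 8)
Step 3: +4 fires, +8 burnt (F count now 4)
Step 4: +3 fires, +4 burnt (F count now 3)
Step 5: +2 fires, +3 burnt (F count now 2)
Step 6: +1 fires, +2 burnt (F count now 1)
Step 7: +0 fires, +1 burnt (F count now 0)
Fire out after step 7
Initially T: 25, now '.': 35
Total burnt (originally-T cells now '.'): 24

Answer: 24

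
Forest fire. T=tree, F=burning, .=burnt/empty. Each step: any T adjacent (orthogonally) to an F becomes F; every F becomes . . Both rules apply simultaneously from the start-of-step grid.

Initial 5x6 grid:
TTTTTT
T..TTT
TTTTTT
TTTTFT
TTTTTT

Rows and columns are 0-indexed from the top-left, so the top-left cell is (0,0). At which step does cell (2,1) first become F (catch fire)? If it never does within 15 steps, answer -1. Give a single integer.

Step 1: cell (2,1)='T' (+4 fires, +1 burnt)
Step 2: cell (2,1)='T' (+6 fires, +4 burnt)
Step 3: cell (2,1)='T' (+6 fires, +6 burnt)
Step 4: cell (2,1)='F' (+5 fires, +6 burnt)
  -> target ignites at step 4
Step 5: cell (2,1)='.' (+3 fires, +5 burnt)
Step 6: cell (2,1)='.' (+2 fires, +3 burnt)
Step 7: cell (2,1)='.' (+1 fires, +2 burnt)
Step 8: cell (2,1)='.' (+0 fires, +1 burnt)
  fire out at step 8

4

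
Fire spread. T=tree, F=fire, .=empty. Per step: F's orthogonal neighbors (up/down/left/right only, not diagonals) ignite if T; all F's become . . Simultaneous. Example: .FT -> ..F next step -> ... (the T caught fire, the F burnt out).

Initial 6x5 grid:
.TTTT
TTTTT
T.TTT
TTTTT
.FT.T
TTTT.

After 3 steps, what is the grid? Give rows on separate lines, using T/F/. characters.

Step 1: 3 trees catch fire, 1 burn out
  .TTTT
  TTTTT
  T.TTT
  TFTTT
  ..F.T
  TFTT.
Step 2: 4 trees catch fire, 3 burn out
  .TTTT
  TTTTT
  T.TTT
  F.FTT
  ....T
  F.FT.
Step 3: 4 trees catch fire, 4 burn out
  .TTTT
  TTTTT
  F.FTT
  ...FT
  ....T
  ...F.

.TTTT
TTTTT
F.FTT
...FT
....T
...F.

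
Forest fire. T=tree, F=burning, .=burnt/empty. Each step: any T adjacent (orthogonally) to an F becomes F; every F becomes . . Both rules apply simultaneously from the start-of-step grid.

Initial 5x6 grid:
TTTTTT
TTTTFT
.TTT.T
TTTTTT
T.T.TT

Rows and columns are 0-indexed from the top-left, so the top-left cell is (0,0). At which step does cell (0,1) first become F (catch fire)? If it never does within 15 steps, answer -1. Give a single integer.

Step 1: cell (0,1)='T' (+3 fires, +1 burnt)
Step 2: cell (0,1)='T' (+5 fires, +3 burnt)
Step 3: cell (0,1)='T' (+5 fires, +5 burnt)
Step 4: cell (0,1)='F' (+6 fires, +5 burnt)
  -> target ignites at step 4
Step 5: cell (0,1)='.' (+4 fires, +6 burnt)
Step 6: cell (0,1)='.' (+1 fires, +4 burnt)
Step 7: cell (0,1)='.' (+1 fires, +1 burnt)
Step 8: cell (0,1)='.' (+0 fires, +1 burnt)
  fire out at step 8

4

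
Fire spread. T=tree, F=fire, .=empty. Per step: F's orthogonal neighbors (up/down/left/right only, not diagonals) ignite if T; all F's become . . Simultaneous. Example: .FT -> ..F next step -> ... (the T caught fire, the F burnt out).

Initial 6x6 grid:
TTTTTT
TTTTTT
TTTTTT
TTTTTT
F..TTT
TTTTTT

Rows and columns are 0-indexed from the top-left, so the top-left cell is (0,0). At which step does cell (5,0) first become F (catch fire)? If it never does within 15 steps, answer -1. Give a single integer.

Step 1: cell (5,0)='F' (+2 fires, +1 burnt)
  -> target ignites at step 1
Step 2: cell (5,0)='.' (+3 fires, +2 burnt)
Step 3: cell (5,0)='.' (+4 fires, +3 burnt)
Step 4: cell (5,0)='.' (+5 fires, +4 burnt)
Step 5: cell (5,0)='.' (+6 fires, +5 burnt)
Step 6: cell (5,0)='.' (+6 fires, +6 burnt)
Step 7: cell (5,0)='.' (+4 fires, +6 burnt)
Step 8: cell (5,0)='.' (+2 fires, +4 burnt)
Step 9: cell (5,0)='.' (+1 fires, +2 burnt)
Step 10: cell (5,0)='.' (+0 fires, +1 burnt)
  fire out at step 10

1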